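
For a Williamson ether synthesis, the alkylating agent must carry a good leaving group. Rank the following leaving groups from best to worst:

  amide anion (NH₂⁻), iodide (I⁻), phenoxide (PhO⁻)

iodide (I⁻) > phenoxide (PhO⁻) > amide anion (NH₂⁻)

Rank by basicity of the departing species: weakest base leaves most easily.
iodide (I⁻): pKₐ(HI) ≈ -10
phenoxide (PhO⁻): pKₐ(C₆H₅OH (phenol)) ≈ 10
amide anion (NH₂⁻): pKₐ(NH₃) ≈ 38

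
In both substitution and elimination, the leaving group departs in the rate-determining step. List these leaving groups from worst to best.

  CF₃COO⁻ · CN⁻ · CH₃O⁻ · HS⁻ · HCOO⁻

CH₃O⁻ < CN⁻ < HS⁻ < HCOO⁻ < CF₃COO⁻

Rank by basicity of the departing species: weakest base leaves most easily.
CF₃COO⁻: pKₐ(CF₃COOH) ≈ 0.2
HCOO⁻: pKₐ(HCOOH) ≈ 3.8
HS⁻: pKₐ(H₂S) ≈ 7
CN⁻: pKₐ(HCN) ≈ 9.2 — sp carbon stabilises the charge somewhat, but still a poor LG
CH₃O⁻: pKₐ(CH₃OH) ≈ 15.5
Listed from poorest to best leaving group as asked.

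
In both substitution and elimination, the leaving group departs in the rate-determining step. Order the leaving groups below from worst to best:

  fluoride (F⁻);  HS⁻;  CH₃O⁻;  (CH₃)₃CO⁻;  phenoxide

(CH₃)₃CO⁻ < CH₃O⁻ < phenoxide < HS⁻ < fluoride (F⁻)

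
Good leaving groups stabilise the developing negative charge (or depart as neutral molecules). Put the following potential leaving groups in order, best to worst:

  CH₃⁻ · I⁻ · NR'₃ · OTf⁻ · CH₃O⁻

OTf⁻ > I⁻ > NR'₃ > CH₃O⁻ > CH₃⁻

OTf⁻: pKₐ(CF₃SO₃H (triflic acid)) ≈ -14 — charge spread over three oxygens and a CF₃ group; the premier leaving group in synthesis
I⁻: pKₐ(HI) ≈ -10 — large, highly polarisable; very weak base
NR'₃: pKₐ(R'₃NH⁺) ≈ 10.7 — neutral but still a fairly strong base; Hofmann-elimination LG
CH₃O⁻: pKₐ(CH₃OH) ≈ 15.5 — strong base; alkoxides do not leave unassisted
CH₃⁻: pKₐ(CH₄) ≈ 48 — unstabilised carbanion; the worst conceivable leaving group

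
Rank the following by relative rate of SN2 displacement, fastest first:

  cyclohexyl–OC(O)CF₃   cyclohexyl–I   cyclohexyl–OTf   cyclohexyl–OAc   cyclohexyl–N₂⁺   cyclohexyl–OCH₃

Identical carbon frameworks mean the comparison reduces to leaving-group quality.
A good leaving group is a weak base: the lower the pKₐ of its conjugate acid, the more readily it departs.
cyclohexyl–N₂⁺ loses N₂: no meaningful conjugate acid; N₂ departs as an exceptionally stable neutral molecule
cyclohexyl–OTf loses OTf⁻: pKₐ(CF₃SO₃H (triflic acid)) ≈ -14
cyclohexyl–I loses I⁻: pKₐ(HI) ≈ -10
cyclohexyl–OC(O)CF₃ loses CF₃COO⁻: pKₐ(CF₃COOH) ≈ 0.2
cyclohexyl–OAc loses AcO⁻: pKₐ(CH₃COOH) ≈ 4.8
cyclohexyl–OCH₃ loses CH₃O⁻: pKₐ(CH₃OH) ≈ 15.5

cyclohexyl–N₂⁺ > cyclohexyl–OTf > cyclohexyl–I > cyclohexyl–OC(O)CF₃ > cyclohexyl–OAc > cyclohexyl–OCH₃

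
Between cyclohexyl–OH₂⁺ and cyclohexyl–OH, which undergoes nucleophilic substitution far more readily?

cyclohexyl–OH₂⁺

From cyclohexyl–OH the departing group would be OH⁻ (pKₐ(H₂O) ≈ 15.7). Strong base; essentially never leaves without prior activation.
From cyclohexyl–OH₂⁺ the leaving group is H₂O (pKₐ(H₃O⁺) ≈ -1.7). Neutral; leaves from a protonated alcohol (R–OH₂⁺).
(In practice cyclohexyl–OH₂⁺ is made from cyclohexyl–OH by protonation with strong acid, converting the leaving group from hydroxide to neutral water.)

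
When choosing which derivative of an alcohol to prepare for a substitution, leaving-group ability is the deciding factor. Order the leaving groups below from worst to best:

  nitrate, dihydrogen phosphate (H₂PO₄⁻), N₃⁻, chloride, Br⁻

Leaving-group ability tracks the stability of the departed species; conjugate-acid pKₐ is the usual yardstick (lower pKₐ → better LG).
Br⁻: pKₐ(HBr) ≈ -9
chloride: pKₐ(HCl) ≈ -7
nitrate: pKₐ(HNO₃) ≈ -1.3
dihydrogen phosphate (H₂PO₄⁻): pKₐ(H₃PO₄) ≈ 2.1
N₃⁻: pKₐ(HN₃) ≈ 4.7
The question asks for worst first, so the sequence is read in increasing leaving-group ability.

N₃⁻ < dihydrogen phosphate (H₂PO₄⁻) < nitrate < chloride < Br⁻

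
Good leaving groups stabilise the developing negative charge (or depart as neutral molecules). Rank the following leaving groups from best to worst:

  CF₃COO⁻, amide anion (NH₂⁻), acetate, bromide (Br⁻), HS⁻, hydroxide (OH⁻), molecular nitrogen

Rank by basicity of the departing species: weakest base leaves most easily.
molecular nitrogen: no meaningful conjugate acid; N₂ departs as an exceptionally stable neutral molecule
bromide (Br⁻): pKₐ(HBr) ≈ -9
CF₃COO⁻: pKₐ(CF₃COOH) ≈ 0.2 — strongly electron-withdrawing CF₃ stabilises the carboxylate
acetate: pKₐ(CH₃COOH) ≈ 4.8
HS⁻: pKₐ(H₂S) ≈ 7
hydroxide (OH⁻): pKₐ(H₂O) ≈ 15.7 — strong base; essentially never leaves without prior activation
amide anion (NH₂⁻): pKₐ(NH₃) ≈ 38

molecular nitrogen > bromide (Br⁻) > CF₃COO⁻ > acetate > HS⁻ > hydroxide (OH⁻) > amide anion (NH₂⁻)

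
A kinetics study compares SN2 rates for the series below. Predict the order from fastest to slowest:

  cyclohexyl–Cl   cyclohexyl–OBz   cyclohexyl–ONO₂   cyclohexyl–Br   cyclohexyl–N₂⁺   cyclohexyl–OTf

cyclohexyl–N₂⁺ > cyclohexyl–OTf > cyclohexyl–Br > cyclohexyl–Cl > cyclohexyl–ONO₂ > cyclohexyl–OBz

Identical carbon frameworks mean the comparison reduces to leaving-group quality.
Rank by basicity of the departing species: weakest base leaves most easily.
cyclohexyl–N₂⁺ loses N₂: no meaningful conjugate acid; N₂ departs as an exceptionally stable neutral molecule
cyclohexyl–OTf loses OTf⁻: pKₐ(CF₃SO₃H (triflic acid)) ≈ -14
cyclohexyl–Br loses Br⁻: pKₐ(HBr) ≈ -9
cyclohexyl–Cl loses Cl⁻: pKₐ(HCl) ≈ -7
cyclohexyl–ONO₂ loses NO₃⁻: pKₐ(HNO₃) ≈ -1.3
cyclohexyl–OBz loses PhCOO⁻: pKₐ(C₆H₅COOH) ≈ 4.2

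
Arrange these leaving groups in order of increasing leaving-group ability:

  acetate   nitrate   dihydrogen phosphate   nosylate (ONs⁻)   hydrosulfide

hydrosulfide < acetate < dihydrogen phosphate < nitrate < nosylate (ONs⁻)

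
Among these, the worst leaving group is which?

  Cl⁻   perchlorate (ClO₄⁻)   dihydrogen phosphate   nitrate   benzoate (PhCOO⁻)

perchlorate (ClO₄⁻): pKₐ(HClO₄) ≈ -10
Cl⁻: pKₐ(HCl) ≈ -7
nitrate: pKₐ(HNO₃) ≈ -1.3
dihydrogen phosphate: pKₐ(H₃PO₄) ≈ 2.1
benzoate (PhCOO⁻): pKₐ(C₆H₅COOH) ≈ 4.2

benzoate (PhCOO⁻)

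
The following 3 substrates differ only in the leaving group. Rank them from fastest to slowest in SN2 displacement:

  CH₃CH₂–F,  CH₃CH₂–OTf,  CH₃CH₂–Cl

CH₃CH₂–OTf > CH₃CH₂–Cl > CH₃CH₂–F

With the same alkyl group throughout, only the leaving group differentiates the rates.
The more stable X⁻ (or X) is on its own — i.e. the weaker a base it is — the better a leaving group it makes.
CH₃CH₂–OTf loses OTf⁻: pKₐ(CF₃SO₃H (triflic acid)) ≈ -14
CH₃CH₂–Cl loses Cl⁻: pKₐ(HCl) ≈ -7
CH₃CH₂–F loses F⁻: pKₐ(HF) ≈ 3.2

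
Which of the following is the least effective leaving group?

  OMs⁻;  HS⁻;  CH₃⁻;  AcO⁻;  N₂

CH₃⁻

Rank by basicity of the departing species: weakest base leaves most easily.
N₂: no meaningful conjugate acid; N₂ departs as an exceptionally stable neutral molecule
OMs⁻: pKₐ(CH₃SO₃H (MsOH)) ≈ -1.9
AcO⁻: pKₐ(CH₃COOH) ≈ 4.8
HS⁻: pKₐ(H₂S) ≈ 7
CH₃⁻: pKₐ(CH₄) ≈ 48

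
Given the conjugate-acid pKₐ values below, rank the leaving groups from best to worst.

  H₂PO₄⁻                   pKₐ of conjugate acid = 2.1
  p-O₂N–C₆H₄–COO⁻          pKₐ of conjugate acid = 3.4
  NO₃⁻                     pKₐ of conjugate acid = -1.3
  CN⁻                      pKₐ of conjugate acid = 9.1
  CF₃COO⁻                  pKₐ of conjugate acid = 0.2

Lower conjugate-acid pKₐ ⇒ weaker base ⇒ better leaving group.
Sorting by the given values: NO₃⁻ (-1.3), CF₃COO⁻ (0.2), H₂PO₄⁻ (2.1), p-O₂N–C₆H₄–COO⁻ (3.4), CN⁻ (9.1).

NO₃⁻ > CF₃COO⁻ > H₂PO₄⁻ > p-O₂N–C₆H₄–COO⁻ > CN⁻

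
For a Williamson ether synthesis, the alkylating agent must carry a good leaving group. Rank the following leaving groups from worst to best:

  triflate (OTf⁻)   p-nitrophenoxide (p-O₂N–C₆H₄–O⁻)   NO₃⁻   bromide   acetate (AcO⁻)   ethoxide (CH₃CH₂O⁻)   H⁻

A good leaving group is a weak base: the lower the pKₐ of its conjugate acid, the more readily it departs.
triflate (OTf⁻): pKₐ(CF₃SO₃H (triflic acid)) ≈ -14 — charge spread over three oxygens and a CF₃ group; the premier leaving group in synthesis
bromide: pKₐ(HBr) ≈ -9 — weak base; good leaving group
NO₃⁻: pKₐ(HNO₃) ≈ -1.3 — resonance-delocalised over three oxygens
acetate (AcO⁻): pKₐ(CH₃COOH) ≈ 4.8 — resonance-stabilised but still a weak base
p-nitrophenoxide (p-O₂N–C₆H₄–O⁻): pKₐ(p-nitrophenol) ≈ 7.2 — nitro group delocalises the charge; the classic chromogenic LG
ethoxide (CH₃CH₂O⁻): pKₐ(CH₃CH₂OH) ≈ 16 — strong base; alkoxides do not leave unassisted
H⁻: pKₐ(H₂) ≈ 36
The question asks for worst first, so the sequence is read in increasing leaving-group ability.

H⁻ < ethoxide (CH₃CH₂O⁻) < p-nitrophenoxide (p-O₂N–C₆H₄–O⁻) < acetate (AcO⁻) < NO₃⁻ < bromide < triflate (OTf⁻)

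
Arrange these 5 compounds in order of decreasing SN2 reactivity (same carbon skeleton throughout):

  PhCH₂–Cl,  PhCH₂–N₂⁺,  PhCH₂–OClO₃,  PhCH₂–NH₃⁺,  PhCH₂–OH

PhCH₂–N₂⁺ > PhCH₂–OClO₃ > PhCH₂–Cl > PhCH₂–NH₃⁺ > PhCH₂–OH

The skeletons are identical, so relative rate is governed entirely by leaving-group ability.
The more stable X⁻ (or X) is on its own — i.e. the weaker a base it is — the better a leaving group it makes.
PhCH₂–N₂⁺ loses N₂: no meaningful conjugate acid; N₂ departs as an exceptionally stable neutral molecule
PhCH₂–OClO₃ loses ClO₄⁻: pKₐ(HClO₄) ≈ -10
PhCH₂–Cl loses Cl⁻: pKₐ(HCl) ≈ -7
PhCH₂–NH₃⁺ loses NH₃: pKₐ(NH₄⁺) ≈ 9.2
PhCH₂–OH loses OH⁻: pKₐ(H₂O) ≈ 15.7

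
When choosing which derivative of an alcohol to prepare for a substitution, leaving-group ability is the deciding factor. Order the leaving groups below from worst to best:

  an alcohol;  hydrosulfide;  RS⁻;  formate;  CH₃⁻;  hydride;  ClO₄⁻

CH₃⁻ < hydride < RS⁻ < hydrosulfide < formate < an alcohol < ClO₄⁻

The more stable X⁻ (or X) is on its own — i.e. the weaker a base it is — the better a leaving group it makes.
ClO₄⁻: pKₐ(HClO₄) ≈ -10 — extremely weak base; rarely used for safety reasons
an alcohol: pKₐ(R'OH₂⁺) ≈ -2.4 — neutral; leaves from a protonated ether (an oxonium ion, R–O(H)R'⁺)
formate: pKₐ(HCOOH) ≈ 3.8
hydrosulfide: pKₐ(H₂S) ≈ 7
RS⁻: pKₐ(RSH (a thiol)) ≈ 10.5
hydride: pKₐ(H₂) ≈ 36
CH₃⁻: pKₐ(CH₄) ≈ 48 — unstabilised carbanion; the worst conceivable leaving group
Reversing gives the worst-to-best order requested.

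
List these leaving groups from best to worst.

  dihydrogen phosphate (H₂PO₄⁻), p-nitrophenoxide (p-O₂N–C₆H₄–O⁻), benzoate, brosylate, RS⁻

brosylate > dihydrogen phosphate (H₂PO₄⁻) > benzoate > p-nitrophenoxide (p-O₂N–C₆H₄–O⁻) > RS⁻

A good leaving group is a weak base: the lower the pKₐ of its conjugate acid, the more readily it departs.
brosylate: pKₐ(p-BrC₆H₄SO₃H) ≈ -2.8
dihydrogen phosphate (H₂PO₄⁻): pKₐ(H₃PO₄) ≈ 2.1
benzoate: pKₐ(C₆H₅COOH) ≈ 4.2 — aryl carboxylate
p-nitrophenoxide (p-O₂N–C₆H₄–O⁻): pKₐ(p-nitrophenol) ≈ 7.2
RS⁻: pKₐ(RSH (a thiol)) ≈ 10.5 — moderately basic; rarely leaves without activation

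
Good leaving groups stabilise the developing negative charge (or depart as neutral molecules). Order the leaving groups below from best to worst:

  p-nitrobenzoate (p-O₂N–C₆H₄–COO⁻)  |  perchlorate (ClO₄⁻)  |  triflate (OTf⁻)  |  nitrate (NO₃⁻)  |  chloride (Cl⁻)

triflate (OTf⁻): pKₐ(CF₃SO₃H (triflic acid)) ≈ -14 — charge spread over three oxygens and a CF₃ group; the premier leaving group in synthesis
perchlorate (ClO₄⁻): pKₐ(HClO₄) ≈ -10
chloride (Cl⁻): pKₐ(HCl) ≈ -7 — moderately weak base
nitrate (NO₃⁻): pKₐ(HNO₃) ≈ -1.3
p-nitrobenzoate (p-O₂N–C₆H₄–COO⁻): pKₐ(p-nitrobenzoic acid) ≈ 3.4 — electron-withdrawing nitro group stabilises the carboxylate

triflate (OTf⁻) > perchlorate (ClO₄⁻) > chloride (Cl⁻) > nitrate (NO₃⁻) > p-nitrobenzoate (p-O₂N–C₆H₄–COO⁻)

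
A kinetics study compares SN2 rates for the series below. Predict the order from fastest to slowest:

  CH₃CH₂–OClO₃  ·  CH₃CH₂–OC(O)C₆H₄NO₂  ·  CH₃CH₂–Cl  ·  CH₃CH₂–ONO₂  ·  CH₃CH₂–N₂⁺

Identical carbon frameworks mean the comparison reduces to leaving-group quality.
The more stable X⁻ (or X) is on its own — i.e. the weaker a base it is — the better a leaving group it makes.
CH₃CH₂–N₂⁺ loses N₂: no meaningful conjugate acid; N₂ departs as an exceptionally stable neutral molecule
CH₃CH₂–OClO₃ loses ClO₄⁻: pKₐ(HClO₄) ≈ -10
CH₃CH₂–Cl loses Cl⁻: pKₐ(HCl) ≈ -7
CH₃CH₂–ONO₂ loses NO₃⁻: pKₐ(HNO₃) ≈ -1.3
CH₃CH₂–OC(O)C₆H₄NO₂ loses p-O₂N–C₆H₄–COO⁻: pKₐ(p-nitrobenzoic acid) ≈ 3.4

CH₃CH₂–N₂⁺ > CH₃CH₂–OClO₃ > CH₃CH₂–Cl > CH₃CH₂–ONO₂ > CH₃CH₂–OC(O)C₆H₄NO₂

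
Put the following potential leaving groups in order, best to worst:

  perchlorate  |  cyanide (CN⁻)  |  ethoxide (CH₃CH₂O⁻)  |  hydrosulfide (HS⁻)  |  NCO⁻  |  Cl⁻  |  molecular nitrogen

Leaving-group ability tracks the stability of the departed species; conjugate-acid pKₐ is the usual yardstick (lower pKₐ → better LG).
molecular nitrogen: no meaningful conjugate acid; N₂ departs as an exceptionally stable neutral molecule
perchlorate: pKₐ(HClO₄) ≈ -10
Cl⁻: pKₐ(HCl) ≈ -7
NCO⁻: pKₐ(HOCN) ≈ 3.5
hydrosulfide (HS⁻): pKₐ(H₂S) ≈ 7
cyanide (CN⁻): pKₐ(HCN) ≈ 9.2
ethoxide (CH₃CH₂O⁻): pKₐ(CH₃CH₂OH) ≈ 16

molecular nitrogen > perchlorate > Cl⁻ > NCO⁻ > hydrosulfide (HS⁻) > cyanide (CN⁻) > ethoxide (CH₃CH₂O⁻)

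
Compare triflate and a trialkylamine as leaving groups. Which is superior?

triflate is the better leaving group.
pKₐ(CF₃SO₃H (triflic acid)) ≈ -14 versus pKₐ(R'₃NH⁺) ≈ 10.7: triflate is the much weaker base.
Charge spread over three oxygens and a CF₃ group; the premier leaving group in synthesis.

triflate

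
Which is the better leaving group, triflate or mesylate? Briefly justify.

triflate

triflate is the better leaving group.
pKₐ(CF₃SO₃H (triflic acid)) ≈ -14 versus pKₐ(CH₃SO₃H (MsOH)) ≈ -1.9: triflate is the much weaker base.
Charge spread over three oxygens and a CF₃ group; the premier leaving group in synthesis.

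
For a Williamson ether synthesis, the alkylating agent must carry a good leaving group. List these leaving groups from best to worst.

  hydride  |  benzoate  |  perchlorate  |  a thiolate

perchlorate > benzoate > a thiolate > hydride

The more stable X⁻ (or X) is on its own — i.e. the weaker a base it is — the better a leaving group it makes.
perchlorate: pKₐ(HClO₄) ≈ -10
benzoate: pKₐ(C₆H₅COOH) ≈ 4.2
a thiolate: pKₐ(RSH (a thiol)) ≈ 10.5
hydride: pKₐ(H₂) ≈ 36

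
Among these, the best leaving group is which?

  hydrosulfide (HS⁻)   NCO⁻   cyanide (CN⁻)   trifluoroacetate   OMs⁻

OMs⁻

A good leaving group is a weak base: the lower the pKₐ of its conjugate acid, the more readily it departs.
OMs⁻: pKₐ(CH₃SO₃H (MsOH)) ≈ -1.9
trifluoroacetate: pKₐ(CF₃COOH) ≈ 0.2
NCO⁻: pKₐ(HOCN) ≈ 3.5
hydrosulfide (HS⁻): pKₐ(H₂S) ≈ 7
cyanide (CN⁻): pKₐ(HCN) ≈ 9.2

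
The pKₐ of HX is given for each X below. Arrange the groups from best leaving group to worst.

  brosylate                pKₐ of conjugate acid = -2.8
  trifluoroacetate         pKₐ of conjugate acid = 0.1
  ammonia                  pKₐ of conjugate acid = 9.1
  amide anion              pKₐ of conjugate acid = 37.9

brosylate > trifluoroacetate > ammonia > amide anion

Lower conjugate-acid pKₐ ⇒ weaker base ⇒ better leaving group.
Sorting by the given values: brosylate (-2.8), trifluoroacetate (0.1), ammonia (9.1), amide anion (37.9).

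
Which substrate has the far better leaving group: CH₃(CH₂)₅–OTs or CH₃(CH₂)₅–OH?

From CH₃(CH₂)₅–OH the departing group would be OH⁻ (pKₐ(H₂O) ≈ 15.7). Strong base; essentially never leaves without prior activation.
From CH₃(CH₂)₅–OTs the leaving group is OTs⁻ (pKₐ(p-CH₃C₆H₄SO₃H (TsOH)) ≈ -2.8). Resonance-delocalised arenesulfonate.
(In practice CH₃(CH₂)₅–OTs is made from CH₃(CH₂)₅–OH by treatment with TsCl / pyridine, converting the hydroxyl into a tosylate.)

CH₃(CH₂)₅–OTs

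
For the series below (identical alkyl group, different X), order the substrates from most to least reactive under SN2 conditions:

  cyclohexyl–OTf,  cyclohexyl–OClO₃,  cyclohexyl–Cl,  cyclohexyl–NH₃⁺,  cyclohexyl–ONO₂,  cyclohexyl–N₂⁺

Identical carbon frameworks mean the comparison reduces to leaving-group quality.
The more stable X⁻ (or X) is on its own — i.e. the weaker a base it is — the better a leaving group it makes.
cyclohexyl–N₂⁺ loses N₂: no meaningful conjugate acid; N₂ departs as an exceptionally stable neutral molecule
cyclohexyl–OTf loses OTf⁻: pKₐ(CF₃SO₃H (triflic acid)) ≈ -14
cyclohexyl–OClO₃ loses ClO₄⁻: pKₐ(HClO₄) ≈ -10
cyclohexyl–Cl loses Cl⁻: pKₐ(HCl) ≈ -7
cyclohexyl–ONO₂ loses NO₃⁻: pKₐ(HNO₃) ≈ -1.3
cyclohexyl–NH₃⁺ loses NH₃: pKₐ(NH₄⁺) ≈ 9.2

cyclohexyl–N₂⁺ > cyclohexyl–OTf > cyclohexyl–OClO₃ > cyclohexyl–Cl > cyclohexyl–ONO₂ > cyclohexyl–NH₃⁺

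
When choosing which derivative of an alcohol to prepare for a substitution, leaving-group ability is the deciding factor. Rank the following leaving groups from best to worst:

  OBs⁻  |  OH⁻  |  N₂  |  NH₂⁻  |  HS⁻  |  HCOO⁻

N₂ > OBs⁻ > HCOO⁻ > HS⁻ > OH⁻ > NH₂⁻

N₂: no meaningful conjugate acid; N₂ departs as an exceptionally stable neutral molecule
OBs⁻: pKₐ(p-BrC₆H₄SO₃H) ≈ -2.8 — arenesulfonate with a p-bromo substituent
HCOO⁻: pKₐ(HCOOH) ≈ 3.8 — resonance-stabilised carboxylate
HS⁻: pKₐ(H₂S) ≈ 7 — larger and more polarisable than the oxygen analogue
OH⁻: pKₐ(H₂O) ≈ 15.7 — strong base; essentially never leaves without prior activation
NH₂⁻: pKₐ(NH₃) ≈ 38 — extremely strong base; never a leaving group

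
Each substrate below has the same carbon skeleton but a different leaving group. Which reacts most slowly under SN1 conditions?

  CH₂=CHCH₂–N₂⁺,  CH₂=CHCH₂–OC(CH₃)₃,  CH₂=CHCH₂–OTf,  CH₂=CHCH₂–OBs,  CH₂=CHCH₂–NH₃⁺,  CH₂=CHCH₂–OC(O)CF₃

With the same alkyl group throughout, only the leaving group differentiates the rates.
Rank by basicity of the departing species: weakest base leaves most easily.
CH₂=CHCH₂–N₂⁺ loses N₂: no meaningful conjugate acid; N₂ departs as an exceptionally stable neutral molecule
CH₂=CHCH₂–OTf loses OTf⁻: pKₐ(CF₃SO₃H (triflic acid)) ≈ -14
CH₂=CHCH₂–OBs loses OBs⁻: pKₐ(p-BrC₆H₄SO₃H) ≈ -2.8
CH₂=CHCH₂–OC(O)CF₃ loses CF₃COO⁻: pKₐ(CF₃COOH) ≈ 0.2
CH₂=CHCH₂–NH₃⁺ loses NH₃: pKₐ(NH₄⁺) ≈ 9.2
CH₂=CHCH₂–OC(CH₃)₃ loses (CH₃)₃CO⁻: pKₐ(t-BuOH) ≈ 18

CH₂=CHCH₂–OC(CH₃)₃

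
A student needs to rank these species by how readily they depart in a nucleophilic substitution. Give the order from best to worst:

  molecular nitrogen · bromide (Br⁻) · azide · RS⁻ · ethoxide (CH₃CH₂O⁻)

The more stable X⁻ (or X) is on its own — i.e. the weaker a base it is — the better a leaving group it makes.
molecular nitrogen: no meaningful conjugate acid; N₂ departs as an exceptionally stable neutral molecule
bromide (Br⁻): pKₐ(HBr) ≈ -9 — weak base; good leaving group
azide: pKₐ(HN₃) ≈ 4.7
RS⁻: pKₐ(RSH (a thiol)) ≈ 10.5
ethoxide (CH₃CH₂O⁻): pKₐ(CH₃CH₂OH) ≈ 16

molecular nitrogen > bromide (Br⁻) > azide > RS⁻ > ethoxide (CH₃CH₂O⁻)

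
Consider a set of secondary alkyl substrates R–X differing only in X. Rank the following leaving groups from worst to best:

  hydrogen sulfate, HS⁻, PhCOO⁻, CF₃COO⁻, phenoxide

hydrogen sulfate: pKₐ(H₂SO₄) ≈ -3
CF₃COO⁻: pKₐ(CF₃COOH) ≈ 0.2 — strongly electron-withdrawing CF₃ stabilises the carboxylate
PhCOO⁻: pKₐ(C₆H₅COOH) ≈ 4.2 — aryl carboxylate
HS⁻: pKₐ(H₂S) ≈ 7
phenoxide: pKₐ(C₆H₅OH (phenol)) ≈ 10 — resonance into the ring helps, but still a poor LG
Reversing gives the worst-to-best order requested.

phenoxide < HS⁻ < PhCOO⁻ < CF₃COO⁻ < hydrogen sulfate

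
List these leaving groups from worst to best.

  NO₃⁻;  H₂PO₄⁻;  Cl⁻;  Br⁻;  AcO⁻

Br⁻: pKₐ(HBr) ≈ -9
Cl⁻: pKₐ(HCl) ≈ -7
NO₃⁻: pKₐ(HNO₃) ≈ -1.3
H₂PO₄⁻: pKₐ(H₃PO₄) ≈ 2.1
AcO⁻: pKₐ(CH₃COOH) ≈ 4.8
Listed from poorest to best leaving group as asked.

AcO⁻ < H₂PO₄⁻ < NO₃⁻ < Cl⁻ < Br⁻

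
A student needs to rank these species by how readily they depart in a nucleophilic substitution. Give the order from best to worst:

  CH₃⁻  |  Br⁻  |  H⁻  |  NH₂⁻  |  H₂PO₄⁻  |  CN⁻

Br⁻ > H₂PO₄⁻ > CN⁻ > H⁻ > NH₂⁻ > CH₃⁻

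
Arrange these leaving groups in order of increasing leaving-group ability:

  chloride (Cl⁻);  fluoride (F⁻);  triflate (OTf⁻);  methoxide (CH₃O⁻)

methoxide (CH₃O⁻) < fluoride (F⁻) < chloride (Cl⁻) < triflate (OTf⁻)

A good leaving group is a weak base: the lower the pKₐ of its conjugate acid, the more readily it departs.
triflate (OTf⁻): pKₐ(CF₃SO₃H (triflic acid)) ≈ -14
chloride (Cl⁻): pKₐ(HCl) ≈ -7
fluoride (F⁻): pKₐ(HF) ≈ 3.2
methoxide (CH₃O⁻): pKₐ(CH₃OH) ≈ 15.5
The question asks for worst first, so the sequence is read in increasing leaving-group ability.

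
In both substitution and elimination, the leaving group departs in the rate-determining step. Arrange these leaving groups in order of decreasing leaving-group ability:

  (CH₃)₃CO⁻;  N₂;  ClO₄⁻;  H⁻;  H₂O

N₂ > ClO₄⁻ > H₂O > (CH₃)₃CO⁻ > H⁻

N₂: no meaningful conjugate acid; N₂ departs as an exceptionally stable neutral molecule
ClO₄⁻: pKₐ(HClO₄) ≈ -10
H₂O: pKₐ(H₃O⁺) ≈ -1.7 — neutral; leaves from a protonated alcohol (R–OH₂⁺)
(CH₃)₃CO⁻: pKₐ(t-BuOH) ≈ 18
H⁻: pKₐ(H₂) ≈ 36 — extremely strong base; leaves only in special hydride-transfer contexts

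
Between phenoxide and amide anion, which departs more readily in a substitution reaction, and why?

phenoxide is the better leaving group.
pKₐ(C₆H₅OH (phenol)) ≈ 10 versus pKₐ(NH₃) ≈ 38: phenoxide is the much weaker base.
Resonance into the ring helps, but still a poor LG.

phenoxide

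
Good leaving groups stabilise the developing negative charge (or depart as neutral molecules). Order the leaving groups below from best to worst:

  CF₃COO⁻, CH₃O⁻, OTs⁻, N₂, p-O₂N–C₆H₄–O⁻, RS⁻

Leaving-group ability tracks the stability of the departed species; conjugate-acid pKₐ is the usual yardstick (lower pKₐ → better LG).
N₂: no meaningful conjugate acid; N₂ departs as an exceptionally stable neutral molecule
OTs⁻: pKₐ(p-CH₃C₆H₄SO₃H (TsOH)) ≈ -2.8 — resonance-delocalised arenesulfonate
CF₃COO⁻: pKₐ(CF₃COOH) ≈ 0.2
p-O₂N–C₆H₄–O⁻: pKₐ(p-nitrophenol) ≈ 7.2
RS⁻: pKₐ(RSH (a thiol)) ≈ 10.5 — moderately basic; rarely leaves without activation
CH₃O⁻: pKₐ(CH₃OH) ≈ 15.5 — strong base; alkoxides do not leave unassisted

N₂ > OTs⁻ > CF₃COO⁻ > p-O₂N–C₆H₄–O⁻ > RS⁻ > CH₃O⁻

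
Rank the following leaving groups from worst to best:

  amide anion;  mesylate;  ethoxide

amide anion < ethoxide < mesylate

The more stable X⁻ (or X) is on its own — i.e. the weaker a base it is — the better a leaving group it makes.
mesylate: pKₐ(CH₃SO₃H (MsOH)) ≈ -1.9 — resonance-delocalised alkanesulfonate
ethoxide: pKₐ(CH₃CH₂OH) ≈ 16 — strong base; alkoxides do not leave unassisted
amide anion: pKₐ(NH₃) ≈ 38 — extremely strong base; never a leaving group
Reversing gives the worst-to-best order requested.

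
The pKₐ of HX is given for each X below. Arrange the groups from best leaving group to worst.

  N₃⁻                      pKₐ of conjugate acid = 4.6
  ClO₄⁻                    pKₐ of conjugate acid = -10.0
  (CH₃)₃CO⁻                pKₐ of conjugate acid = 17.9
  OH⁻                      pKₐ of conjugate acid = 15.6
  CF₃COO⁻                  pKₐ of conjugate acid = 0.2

ClO₄⁻ > CF₃COO⁻ > N₃⁻ > OH⁻ > (CH₃)₃CO⁻

Lower conjugate-acid pKₐ ⇒ weaker base ⇒ better leaving group.
Sorting by the given values: ClO₄⁻ (-10.0), CF₃COO⁻ (0.2), N₃⁻ (4.6), OH⁻ (15.6), (CH₃)₃CO⁻ (17.9).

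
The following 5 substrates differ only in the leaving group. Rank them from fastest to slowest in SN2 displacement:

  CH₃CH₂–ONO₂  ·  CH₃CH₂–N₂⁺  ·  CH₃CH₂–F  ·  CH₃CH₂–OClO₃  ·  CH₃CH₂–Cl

CH₃CH₂–N₂⁺ > CH₃CH₂–OClO₃ > CH₃CH₂–Cl > CH₃CH₂–ONO₂ > CH₃CH₂–F

With the same alkyl group throughout, only the leaving group differentiates the rates.
A good leaving group is a weak base: the lower the pKₐ of its conjugate acid, the more readily it departs.
CH₃CH₂–N₂⁺ loses N₂: no meaningful conjugate acid; N₂ departs as an exceptionally stable neutral molecule
CH₃CH₂–OClO₃ loses ClO₄⁻: pKₐ(HClO₄) ≈ -10
CH₃CH₂–Cl loses Cl⁻: pKₐ(HCl) ≈ -7
CH₃CH₂–ONO₂ loses NO₃⁻: pKₐ(HNO₃) ≈ -1.3
CH₃CH₂–F loses F⁻: pKₐ(HF) ≈ 3.2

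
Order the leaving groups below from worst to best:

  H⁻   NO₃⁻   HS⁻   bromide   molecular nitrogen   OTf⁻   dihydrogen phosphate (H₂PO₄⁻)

H⁻ < HS⁻ < dihydrogen phosphate (H₂PO₄⁻) < NO₃⁻ < bromide < OTf⁻ < molecular nitrogen

molecular nitrogen: no meaningful conjugate acid; N₂ departs as an exceptionally stable neutral molecule
OTf⁻: pKₐ(CF₃SO₃H (triflic acid)) ≈ -14 — charge spread over three oxygens and a CF₃ group; the premier leaving group in synthesis
bromide: pKₐ(HBr) ≈ -9 — weak base; good leaving group
NO₃⁻: pKₐ(HNO₃) ≈ -1.3
dihydrogen phosphate (H₂PO₄⁻): pKₐ(H₃PO₄) ≈ 2.1
HS⁻: pKₐ(H₂S) ≈ 7 — larger and more polarisable than the oxygen analogue
H⁻: pKₐ(H₂) ≈ 36 — extremely strong base; leaves only in special hydride-transfer contexts
Listed from poorest to best leaving group as asked.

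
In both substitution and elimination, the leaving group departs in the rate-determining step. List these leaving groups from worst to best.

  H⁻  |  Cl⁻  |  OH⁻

H⁻ < OH⁻ < Cl⁻

Cl⁻: pKₐ(HCl) ≈ -7
OH⁻: pKₐ(H₂O) ≈ 15.7
H⁻: pKₐ(H₂) ≈ 36
Listed from poorest to best leaving group as asked.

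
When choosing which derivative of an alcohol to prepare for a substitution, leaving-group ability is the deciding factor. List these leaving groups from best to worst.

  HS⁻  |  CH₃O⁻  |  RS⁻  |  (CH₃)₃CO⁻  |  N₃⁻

A good leaving group is a weak base: the lower the pKₐ of its conjugate acid, the more readily it departs.
N₃⁻: pKₐ(HN₃) ≈ 4.7
HS⁻: pKₐ(H₂S) ≈ 7
RS⁻: pKₐ(RSH (a thiol)) ≈ 10.5
CH₃O⁻: pKₐ(CH₃OH) ≈ 15.5
(CH₃)₃CO⁻: pKₐ(t-BuOH) ≈ 18

N₃⁻ > HS⁻ > RS⁻ > CH₃O⁻ > (CH₃)₃CO⁻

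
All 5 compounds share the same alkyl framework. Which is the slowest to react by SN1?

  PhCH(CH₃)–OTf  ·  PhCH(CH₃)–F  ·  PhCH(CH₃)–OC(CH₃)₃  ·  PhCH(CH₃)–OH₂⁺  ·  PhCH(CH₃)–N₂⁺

With the same alkyl group throughout, only the leaving group differentiates the rates.
The more stable X⁻ (or X) is on its own — i.e. the weaker a base it is — the better a leaving group it makes.
PhCH(CH₃)–N₂⁺ loses N₂: no meaningful conjugate acid; N₂ departs as an exceptionally stable neutral molecule
PhCH(CH₃)–OTf loses OTf⁻: pKₐ(CF₃SO₃H (triflic acid)) ≈ -14
PhCH(CH₃)–OH₂⁺ loses H₂O: pKₐ(H₃O⁺) ≈ -1.7
PhCH(CH₃)–F loses F⁻: pKₐ(HF) ≈ 3.2
PhCH(CH₃)–OC(CH₃)₃ loses (CH₃)₃CO⁻: pKₐ(t-BuOH) ≈ 18

PhCH(CH₃)–OC(CH₃)₃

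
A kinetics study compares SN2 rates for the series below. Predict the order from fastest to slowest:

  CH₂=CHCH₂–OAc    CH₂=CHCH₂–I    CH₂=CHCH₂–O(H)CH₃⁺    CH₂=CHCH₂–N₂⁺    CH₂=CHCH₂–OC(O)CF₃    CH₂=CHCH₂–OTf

Same R in every case — rank the leaving groups.
The more stable X⁻ (or X) is on its own — i.e. the weaker a base it is — the better a leaving group it makes.
CH₂=CHCH₂–N₂⁺ loses N₂: no meaningful conjugate acid; N₂ departs as an exceptionally stable neutral molecule
CH₂=CHCH₂–OTf loses OTf⁻: pKₐ(CF₃SO₃H (triflic acid)) ≈ -14
CH₂=CHCH₂–I loses I⁻: pKₐ(HI) ≈ -10
CH₂=CHCH₂–O(H)CH₃⁺ loses R'OH: pKₐ(R'OH₂⁺) ≈ -2.4
CH₂=CHCH₂–OC(O)CF₃ loses CF₃COO⁻: pKₐ(CF₃COOH) ≈ 0.2
CH₂=CHCH₂–OAc loses AcO⁻: pKₐ(CH₃COOH) ≈ 4.8

CH₂=CHCH₂–N₂⁺ > CH₂=CHCH₂–OTf > CH₂=CHCH₂–I > CH₂=CHCH₂–O(H)CH₃⁺ > CH₂=CHCH₂–OC(O)CF₃ > CH₂=CHCH₂–OAc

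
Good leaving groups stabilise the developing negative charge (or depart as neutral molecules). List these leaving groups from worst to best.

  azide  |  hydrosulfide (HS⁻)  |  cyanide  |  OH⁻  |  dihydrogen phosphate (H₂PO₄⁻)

OH⁻ < cyanide < hydrosulfide (HS⁻) < azide < dihydrogen phosphate (H₂PO₄⁻)

Leaving-group ability tracks the stability of the departed species; conjugate-acid pKₐ is the usual yardstick (lower pKₐ → better LG).
dihydrogen phosphate (H₂PO₄⁻): pKₐ(H₃PO₄) ≈ 2.1 — moderate base; biological leaving group after further activation
azide: pKₐ(HN₃) ≈ 4.7 — linear, resonance-stabilised
hydrosulfide (HS⁻): pKₐ(H₂S) ≈ 7 — larger and more polarisable than the oxygen analogue
cyanide: pKₐ(HCN) ≈ 9.2 — sp carbon stabilises the charge somewhat, but still a poor LG
OH⁻: pKₐ(H₂O) ≈ 15.7
The question asks for worst first, so the sequence is read in increasing leaving-group ability.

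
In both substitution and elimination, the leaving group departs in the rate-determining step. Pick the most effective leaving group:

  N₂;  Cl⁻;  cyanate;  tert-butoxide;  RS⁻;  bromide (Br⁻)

Rank by basicity of the departing species: weakest base leaves most easily.
N₂: no meaningful conjugate acid; N₂ departs as an exceptionally stable neutral molecule
bromide (Br⁻): pKₐ(HBr) ≈ -9
Cl⁻: pKₐ(HCl) ≈ -7
cyanate: pKₐ(HOCN) ≈ 3.5
RS⁻: pKₐ(RSH (a thiol)) ≈ 10.5
tert-butoxide: pKₐ(t-BuOH) ≈ 18

N₂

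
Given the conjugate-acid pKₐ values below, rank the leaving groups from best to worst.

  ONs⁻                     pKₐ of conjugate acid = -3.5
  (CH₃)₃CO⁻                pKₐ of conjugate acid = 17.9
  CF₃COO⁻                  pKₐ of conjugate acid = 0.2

ONs⁻ > CF₃COO⁻ > (CH₃)₃CO⁻

Lower conjugate-acid pKₐ ⇒ weaker base ⇒ better leaving group.
Sorting by the given values: ONs⁻ (-3.5), CF₃COO⁻ (0.2), (CH₃)₃CO⁻ (17.9).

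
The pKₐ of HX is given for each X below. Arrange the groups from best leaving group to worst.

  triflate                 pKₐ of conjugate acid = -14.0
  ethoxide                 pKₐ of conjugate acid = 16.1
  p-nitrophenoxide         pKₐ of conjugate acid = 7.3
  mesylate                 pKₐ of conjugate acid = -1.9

triflate > mesylate > p-nitrophenoxide > ethoxide

Lower conjugate-acid pKₐ ⇒ weaker base ⇒ better leaving group.
Sorting by the given values: triflate (-14.0), mesylate (-1.9), p-nitrophenoxide (7.3), ethoxide (16.1).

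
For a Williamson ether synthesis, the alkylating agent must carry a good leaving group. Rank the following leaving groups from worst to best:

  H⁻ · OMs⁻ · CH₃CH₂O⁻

H⁻ < CH₃CH₂O⁻ < OMs⁻

Rank by basicity of the departing species: weakest base leaves most easily.
OMs⁻: pKₐ(CH₃SO₃H (MsOH)) ≈ -1.9
CH₃CH₂O⁻: pKₐ(CH₃CH₂OH) ≈ 16
H⁻: pKₐ(H₂) ≈ 36
Listed from poorest to best leaving group as asked.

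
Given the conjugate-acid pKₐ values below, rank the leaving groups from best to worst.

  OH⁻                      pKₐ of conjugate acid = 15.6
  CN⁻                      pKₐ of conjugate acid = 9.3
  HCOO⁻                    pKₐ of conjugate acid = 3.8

HCOO⁻ > CN⁻ > OH⁻

Lower conjugate-acid pKₐ ⇒ weaker base ⇒ better leaving group.
Sorting by the given values: HCOO⁻ (3.8), CN⁻ (9.3), OH⁻ (15.6).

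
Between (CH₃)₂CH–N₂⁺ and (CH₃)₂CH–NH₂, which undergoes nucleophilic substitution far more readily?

(CH₃)₂CH–N₂⁺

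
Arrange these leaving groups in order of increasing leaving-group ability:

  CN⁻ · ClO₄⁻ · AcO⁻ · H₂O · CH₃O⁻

ClO₄⁻: pKₐ(HClO₄) ≈ -10 — extremely weak base; rarely used for safety reasons
H₂O: pKₐ(H₃O⁺) ≈ -1.7
AcO⁻: pKₐ(CH₃COOH) ≈ 4.8
CN⁻: pKₐ(HCN) ≈ 9.2 — sp carbon stabilises the charge somewhat, but still a poor LG
CH₃O⁻: pKₐ(CH₃OH) ≈ 15.5 — strong base; alkoxides do not leave unassisted
Reversing gives the worst-to-best order requested.

CH₃O⁻ < CN⁻ < AcO⁻ < H₂O < ClO₄⁻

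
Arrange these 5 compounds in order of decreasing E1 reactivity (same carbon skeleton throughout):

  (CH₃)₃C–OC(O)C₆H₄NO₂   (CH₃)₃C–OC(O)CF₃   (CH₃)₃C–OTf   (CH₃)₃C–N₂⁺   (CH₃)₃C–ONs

(CH₃)₃C–N₂⁺ > (CH₃)₃C–OTf > (CH₃)₃C–ONs > (CH₃)₃C–OC(O)CF₃ > (CH₃)₃C–OC(O)C₆H₄NO₂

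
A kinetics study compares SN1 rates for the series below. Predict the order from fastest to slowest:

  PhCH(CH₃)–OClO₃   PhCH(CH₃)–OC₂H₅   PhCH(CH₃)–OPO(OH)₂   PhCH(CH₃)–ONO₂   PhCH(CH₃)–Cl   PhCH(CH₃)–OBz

PhCH(CH₃)–OClO₃ > PhCH(CH₃)–Cl > PhCH(CH₃)–ONO₂ > PhCH(CH₃)–OPO(OH)₂ > PhCH(CH₃)–OBz > PhCH(CH₃)–OC₂H₅

The skeletons are identical, so relative rate is governed entirely by leaving-group ability.
Rank by basicity of the departing species: weakest base leaves most easily.
PhCH(CH₃)–OClO₃ loses ClO₄⁻: pKₐ(HClO₄) ≈ -10
PhCH(CH₃)–Cl loses Cl⁻: pKₐ(HCl) ≈ -7
PhCH(CH₃)–ONO₂ loses NO₃⁻: pKₐ(HNO₃) ≈ -1.3
PhCH(CH₃)–OPO(OH)₂ loses H₂PO₄⁻: pKₐ(H₃PO₄) ≈ 2.1
PhCH(CH₃)–OBz loses PhCOO⁻: pKₐ(C₆H₅COOH) ≈ 4.2
PhCH(CH₃)–OC₂H₅ loses CH₃CH₂O⁻: pKₐ(CH₃CH₂OH) ≈ 16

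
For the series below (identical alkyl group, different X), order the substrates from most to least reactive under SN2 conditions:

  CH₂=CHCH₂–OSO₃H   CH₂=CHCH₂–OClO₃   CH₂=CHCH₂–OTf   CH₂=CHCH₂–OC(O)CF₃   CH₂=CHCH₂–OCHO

The skeletons are identical, so relative rate is governed entirely by leaving-group ability.
Leaving-group ability tracks the stability of the departed species; conjugate-acid pKₐ is the usual yardstick (lower pKₐ → better LG).
CH₂=CHCH₂–OTf loses OTf⁻: pKₐ(CF₃SO₃H (triflic acid)) ≈ -14
CH₂=CHCH₂–OClO₃ loses ClO₄⁻: pKₐ(HClO₄) ≈ -10
CH₂=CHCH₂–OSO₃H loses HSO₄⁻: pKₐ(H₂SO₄) ≈ -3
CH₂=CHCH₂–OC(O)CF₃ loses CF₃COO⁻: pKₐ(CF₃COOH) ≈ 0.2
CH₂=CHCH₂–OCHO loses HCOO⁻: pKₐ(HCOOH) ≈ 3.8

CH₂=CHCH₂–OTf > CH₂=CHCH₂–OClO₃ > CH₂=CHCH₂–OSO₃H > CH₂=CHCH₂–OC(O)CF₃ > CH₂=CHCH₂–OCHO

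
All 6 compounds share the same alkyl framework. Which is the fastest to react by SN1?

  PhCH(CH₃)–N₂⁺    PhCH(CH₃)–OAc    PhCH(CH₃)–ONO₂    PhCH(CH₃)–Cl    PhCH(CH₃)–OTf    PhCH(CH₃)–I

Same R in every case — rank the leaving groups.
The more stable X⁻ (or X) is on its own — i.e. the weaker a base it is — the better a leaving group it makes.
PhCH(CH₃)–N₂⁺ loses N₂: no meaningful conjugate acid; N₂ departs as an exceptionally stable neutral molecule
PhCH(CH₃)–OTf loses OTf⁻: pKₐ(CF₃SO₃H (triflic acid)) ≈ -14
PhCH(CH₃)–I loses I⁻: pKₐ(HI) ≈ -10
PhCH(CH₃)–Cl loses Cl⁻: pKₐ(HCl) ≈ -7
PhCH(CH₃)–ONO₂ loses NO₃⁻: pKₐ(HNO₃) ≈ -1.3
PhCH(CH₃)–OAc loses AcO⁻: pKₐ(CH₃COOH) ≈ 4.8

PhCH(CH₃)–N₂⁺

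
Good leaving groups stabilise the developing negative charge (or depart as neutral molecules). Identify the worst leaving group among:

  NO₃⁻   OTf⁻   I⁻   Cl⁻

NO₃⁻

A good leaving group is a weak base: the lower the pKₐ of its conjugate acid, the more readily it departs.
OTf⁻: pKₐ(CF₃SO₃H (triflic acid)) ≈ -14
I⁻: pKₐ(HI) ≈ -10
Cl⁻: pKₐ(HCl) ≈ -7
NO₃⁻: pKₐ(HNO₃) ≈ -1.3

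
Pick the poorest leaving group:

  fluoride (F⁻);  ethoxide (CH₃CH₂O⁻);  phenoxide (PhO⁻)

ethoxide (CH₃CH₂O⁻)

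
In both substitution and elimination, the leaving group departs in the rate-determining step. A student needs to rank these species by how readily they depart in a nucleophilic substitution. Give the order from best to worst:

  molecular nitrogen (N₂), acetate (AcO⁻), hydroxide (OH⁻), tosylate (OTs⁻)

molecular nitrogen (N₂): no meaningful conjugate acid; N₂ departs as an exceptionally stable neutral molecule
tosylate (OTs⁻): pKₐ(p-CH₃C₆H₄SO₃H (TsOH)) ≈ -2.8 — resonance-delocalised arenesulfonate
acetate (AcO⁻): pKₐ(CH₃COOH) ≈ 4.8
hydroxide (OH⁻): pKₐ(H₂O) ≈ 15.7 — strong base; essentially never leaves without prior activation

molecular nitrogen (N₂) > tosylate (OTs⁻) > acetate (AcO⁻) > hydroxide (OH⁻)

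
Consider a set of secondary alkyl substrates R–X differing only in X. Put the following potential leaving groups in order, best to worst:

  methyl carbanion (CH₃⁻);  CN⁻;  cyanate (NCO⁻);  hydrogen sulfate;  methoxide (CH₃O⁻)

Leaving-group ability tracks the stability of the departed species; conjugate-acid pKₐ is the usual yardstick (lower pKₐ → better LG).
hydrogen sulfate: pKₐ(H₂SO₄) ≈ -3
cyanate (NCO⁻): pKₐ(HOCN) ≈ 3.5
CN⁻: pKₐ(HCN) ≈ 9.2
methoxide (CH₃O⁻): pKₐ(CH₃OH) ≈ 15.5
methyl carbanion (CH₃⁻): pKₐ(CH₄) ≈ 48

hydrogen sulfate > cyanate (NCO⁻) > CN⁻ > methoxide (CH₃O⁻) > methyl carbanion (CH₃⁻)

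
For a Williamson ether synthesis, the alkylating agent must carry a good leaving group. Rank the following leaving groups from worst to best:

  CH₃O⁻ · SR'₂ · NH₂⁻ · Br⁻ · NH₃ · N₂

N₂: no meaningful conjugate acid; N₂ departs as an exceptionally stable neutral molecule
Br⁻: pKₐ(HBr) ≈ -9 — weak base; good leaving group
SR'₂: pKₐ(R'₂SH⁺) ≈ -7
NH₃: pKₐ(NH₄⁺) ≈ 9.2
CH₃O⁻: pKₐ(CH₃OH) ≈ 15.5
NH₂⁻: pKₐ(NH₃) ≈ 38 — extremely strong base; never a leaving group
Listed from poorest to best leaving group as asked.

NH₂⁻ < CH₃O⁻ < NH₃ < SR'₂ < Br⁻ < N₂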